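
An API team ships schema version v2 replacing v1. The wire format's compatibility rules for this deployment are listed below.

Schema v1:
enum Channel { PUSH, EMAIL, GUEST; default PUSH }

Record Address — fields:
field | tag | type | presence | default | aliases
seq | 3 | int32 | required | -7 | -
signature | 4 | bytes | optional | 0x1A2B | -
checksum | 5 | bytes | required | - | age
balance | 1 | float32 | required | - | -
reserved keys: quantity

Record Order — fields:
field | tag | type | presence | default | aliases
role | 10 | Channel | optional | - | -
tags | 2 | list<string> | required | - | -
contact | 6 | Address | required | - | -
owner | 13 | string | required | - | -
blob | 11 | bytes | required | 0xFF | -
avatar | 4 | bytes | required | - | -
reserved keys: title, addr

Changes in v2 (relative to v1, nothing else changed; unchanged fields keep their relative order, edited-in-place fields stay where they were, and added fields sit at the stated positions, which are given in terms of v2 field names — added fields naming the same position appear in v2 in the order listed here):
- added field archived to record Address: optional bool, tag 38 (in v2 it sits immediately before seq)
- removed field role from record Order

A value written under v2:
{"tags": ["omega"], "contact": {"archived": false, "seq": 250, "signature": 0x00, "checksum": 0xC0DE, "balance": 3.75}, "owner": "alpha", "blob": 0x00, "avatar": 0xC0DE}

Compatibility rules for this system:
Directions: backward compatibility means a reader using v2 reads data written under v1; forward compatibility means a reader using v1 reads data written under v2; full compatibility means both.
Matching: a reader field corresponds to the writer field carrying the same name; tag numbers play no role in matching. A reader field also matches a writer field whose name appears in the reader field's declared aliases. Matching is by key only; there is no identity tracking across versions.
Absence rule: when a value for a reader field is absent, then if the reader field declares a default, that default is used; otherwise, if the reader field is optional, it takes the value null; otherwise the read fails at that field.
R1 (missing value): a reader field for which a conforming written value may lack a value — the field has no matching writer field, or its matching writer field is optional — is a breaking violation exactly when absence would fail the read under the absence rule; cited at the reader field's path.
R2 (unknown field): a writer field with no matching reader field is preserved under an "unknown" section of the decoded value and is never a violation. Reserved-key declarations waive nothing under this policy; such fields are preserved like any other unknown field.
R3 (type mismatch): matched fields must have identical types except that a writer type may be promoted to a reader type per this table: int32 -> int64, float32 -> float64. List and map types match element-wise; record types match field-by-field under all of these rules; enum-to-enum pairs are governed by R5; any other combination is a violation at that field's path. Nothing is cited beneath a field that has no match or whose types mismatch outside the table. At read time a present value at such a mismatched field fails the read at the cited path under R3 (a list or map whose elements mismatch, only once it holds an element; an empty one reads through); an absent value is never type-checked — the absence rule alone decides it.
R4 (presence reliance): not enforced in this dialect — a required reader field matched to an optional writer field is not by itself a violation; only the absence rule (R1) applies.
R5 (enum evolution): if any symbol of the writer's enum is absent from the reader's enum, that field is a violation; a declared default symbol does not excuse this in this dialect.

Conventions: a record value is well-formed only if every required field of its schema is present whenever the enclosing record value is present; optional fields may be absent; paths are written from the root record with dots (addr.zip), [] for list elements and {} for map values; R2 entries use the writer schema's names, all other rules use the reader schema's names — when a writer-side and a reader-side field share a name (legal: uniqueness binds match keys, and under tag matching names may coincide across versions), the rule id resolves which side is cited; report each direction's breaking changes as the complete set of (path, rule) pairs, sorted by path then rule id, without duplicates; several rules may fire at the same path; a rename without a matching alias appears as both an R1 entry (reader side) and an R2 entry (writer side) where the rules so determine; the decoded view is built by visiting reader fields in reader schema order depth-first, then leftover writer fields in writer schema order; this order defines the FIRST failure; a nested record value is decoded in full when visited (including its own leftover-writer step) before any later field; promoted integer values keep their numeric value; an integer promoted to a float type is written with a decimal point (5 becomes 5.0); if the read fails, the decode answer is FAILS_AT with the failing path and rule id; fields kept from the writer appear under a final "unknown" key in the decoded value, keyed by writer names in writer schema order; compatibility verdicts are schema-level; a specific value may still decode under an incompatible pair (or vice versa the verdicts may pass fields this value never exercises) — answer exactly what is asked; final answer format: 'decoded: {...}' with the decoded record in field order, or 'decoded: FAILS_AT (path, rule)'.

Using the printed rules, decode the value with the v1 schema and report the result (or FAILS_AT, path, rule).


decoded: {"role": null, "tags": ["omega"], "contact": {"seq": 250, "signature": 0x00, "checksum": 0xC0DE, "balance": 3.75, "unknown": {"archived": false}}, "owner": "alpha", "blob": 0x00, "avatar": 0xC0DE}

arrows below run writer -> reader for Order
decode walk for Order under reader schema v1:
  role := null (not supplied -> null)
  tags := ["omega"]
  contact.seq := 250
  contact.signature := 0x00
  contact.checksum := 0xC0DE
  contact.balance := 3.75
  writer contact.archived: kept under "unknown"
  owner := "alpha"
  blob := 0x00
  avatar := 0xC0DE
  => decoded: {"role": null, "tags": ["omega"], "contact": {"seq": 250, "signature": 0x00, "checksum": 0xC0DE, "balance": 3.75, "unknown": {"archived": false}}, "owner": "alpha", "blob": 0x00, "avatar": 0xC0DE}
checking off the Order differences that do not matter here:
  removed field role from record Order -> triggers nothing under the printed rules; the Order answer is the same either way


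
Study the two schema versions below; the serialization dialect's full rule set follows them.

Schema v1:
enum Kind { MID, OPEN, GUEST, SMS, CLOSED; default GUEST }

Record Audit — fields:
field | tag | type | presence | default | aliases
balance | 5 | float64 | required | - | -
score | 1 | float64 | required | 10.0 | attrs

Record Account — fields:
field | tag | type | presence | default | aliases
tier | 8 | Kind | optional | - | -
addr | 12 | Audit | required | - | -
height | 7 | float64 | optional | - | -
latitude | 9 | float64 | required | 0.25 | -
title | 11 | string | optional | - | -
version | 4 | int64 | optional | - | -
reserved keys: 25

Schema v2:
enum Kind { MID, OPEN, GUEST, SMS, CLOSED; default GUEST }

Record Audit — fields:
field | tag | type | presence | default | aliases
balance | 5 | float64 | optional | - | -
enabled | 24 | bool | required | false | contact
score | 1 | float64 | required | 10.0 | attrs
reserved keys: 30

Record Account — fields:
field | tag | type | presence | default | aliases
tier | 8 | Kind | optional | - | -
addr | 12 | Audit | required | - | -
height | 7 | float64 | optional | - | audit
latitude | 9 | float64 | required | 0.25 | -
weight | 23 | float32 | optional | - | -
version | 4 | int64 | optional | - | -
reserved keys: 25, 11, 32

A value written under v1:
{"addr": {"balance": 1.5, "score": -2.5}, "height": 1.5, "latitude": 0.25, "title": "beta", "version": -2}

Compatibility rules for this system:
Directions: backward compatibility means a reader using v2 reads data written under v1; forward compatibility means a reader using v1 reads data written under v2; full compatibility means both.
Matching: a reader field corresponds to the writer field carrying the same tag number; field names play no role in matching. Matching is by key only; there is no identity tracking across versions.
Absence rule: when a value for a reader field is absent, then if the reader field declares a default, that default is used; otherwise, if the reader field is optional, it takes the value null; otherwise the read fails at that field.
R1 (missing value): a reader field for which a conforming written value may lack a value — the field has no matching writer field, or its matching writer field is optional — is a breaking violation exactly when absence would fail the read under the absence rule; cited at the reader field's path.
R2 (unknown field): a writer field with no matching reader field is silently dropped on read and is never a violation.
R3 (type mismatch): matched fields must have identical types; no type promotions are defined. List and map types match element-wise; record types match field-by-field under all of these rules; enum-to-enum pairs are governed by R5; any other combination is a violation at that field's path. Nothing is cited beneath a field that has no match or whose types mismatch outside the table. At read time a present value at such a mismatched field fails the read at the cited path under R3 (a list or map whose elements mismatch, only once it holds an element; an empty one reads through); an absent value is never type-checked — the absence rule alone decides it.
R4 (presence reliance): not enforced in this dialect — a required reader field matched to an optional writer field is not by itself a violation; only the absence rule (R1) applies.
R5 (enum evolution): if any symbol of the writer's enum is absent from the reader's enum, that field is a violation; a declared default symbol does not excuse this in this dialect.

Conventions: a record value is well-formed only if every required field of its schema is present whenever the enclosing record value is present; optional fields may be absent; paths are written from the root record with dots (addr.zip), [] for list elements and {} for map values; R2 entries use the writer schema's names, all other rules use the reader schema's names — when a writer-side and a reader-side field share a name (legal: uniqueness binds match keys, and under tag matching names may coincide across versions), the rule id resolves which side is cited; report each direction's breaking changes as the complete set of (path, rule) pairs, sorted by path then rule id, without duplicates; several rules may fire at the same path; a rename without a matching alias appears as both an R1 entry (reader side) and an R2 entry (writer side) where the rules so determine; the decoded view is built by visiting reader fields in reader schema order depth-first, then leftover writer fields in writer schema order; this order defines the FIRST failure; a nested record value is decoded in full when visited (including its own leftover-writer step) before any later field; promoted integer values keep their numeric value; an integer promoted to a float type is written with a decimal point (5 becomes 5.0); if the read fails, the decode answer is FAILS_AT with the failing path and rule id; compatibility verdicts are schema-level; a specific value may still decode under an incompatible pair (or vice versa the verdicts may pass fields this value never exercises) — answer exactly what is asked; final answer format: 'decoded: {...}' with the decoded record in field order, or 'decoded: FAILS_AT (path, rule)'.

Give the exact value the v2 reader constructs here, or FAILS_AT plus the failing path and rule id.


in Account below, arrows point writer -> reader
migrating the Account value to v2:
  tier := null (absent, optional -> null)
  addr.balance := 1.5
  addr.enabled := false (absent -> default)
  addr.score := -2.5
  height := 1.5
  latitude := 0.25
  weight := null (absent, optional -> null)
  version := -2
  writer title: unknown -> dropped
  => decoded: {"tier": null, "addr": {"balance": 1.5, "enabled": false, "score": -2.5}, "height": 1.5, "latitude": 0.25, "weight": null, "version": -2}
checking off the Account differences that do not matter here:
  field balance in record Audit: required changed to optional -> changes Account's schema-level verdicts only — the decode of this value is the same

decoded: {"tier": null, "addr": {"balance": 1.5, "enabled": false, "score": -2.5}, "height": 1.5, "latitude": 0.25, "weight": null, "version": -2}


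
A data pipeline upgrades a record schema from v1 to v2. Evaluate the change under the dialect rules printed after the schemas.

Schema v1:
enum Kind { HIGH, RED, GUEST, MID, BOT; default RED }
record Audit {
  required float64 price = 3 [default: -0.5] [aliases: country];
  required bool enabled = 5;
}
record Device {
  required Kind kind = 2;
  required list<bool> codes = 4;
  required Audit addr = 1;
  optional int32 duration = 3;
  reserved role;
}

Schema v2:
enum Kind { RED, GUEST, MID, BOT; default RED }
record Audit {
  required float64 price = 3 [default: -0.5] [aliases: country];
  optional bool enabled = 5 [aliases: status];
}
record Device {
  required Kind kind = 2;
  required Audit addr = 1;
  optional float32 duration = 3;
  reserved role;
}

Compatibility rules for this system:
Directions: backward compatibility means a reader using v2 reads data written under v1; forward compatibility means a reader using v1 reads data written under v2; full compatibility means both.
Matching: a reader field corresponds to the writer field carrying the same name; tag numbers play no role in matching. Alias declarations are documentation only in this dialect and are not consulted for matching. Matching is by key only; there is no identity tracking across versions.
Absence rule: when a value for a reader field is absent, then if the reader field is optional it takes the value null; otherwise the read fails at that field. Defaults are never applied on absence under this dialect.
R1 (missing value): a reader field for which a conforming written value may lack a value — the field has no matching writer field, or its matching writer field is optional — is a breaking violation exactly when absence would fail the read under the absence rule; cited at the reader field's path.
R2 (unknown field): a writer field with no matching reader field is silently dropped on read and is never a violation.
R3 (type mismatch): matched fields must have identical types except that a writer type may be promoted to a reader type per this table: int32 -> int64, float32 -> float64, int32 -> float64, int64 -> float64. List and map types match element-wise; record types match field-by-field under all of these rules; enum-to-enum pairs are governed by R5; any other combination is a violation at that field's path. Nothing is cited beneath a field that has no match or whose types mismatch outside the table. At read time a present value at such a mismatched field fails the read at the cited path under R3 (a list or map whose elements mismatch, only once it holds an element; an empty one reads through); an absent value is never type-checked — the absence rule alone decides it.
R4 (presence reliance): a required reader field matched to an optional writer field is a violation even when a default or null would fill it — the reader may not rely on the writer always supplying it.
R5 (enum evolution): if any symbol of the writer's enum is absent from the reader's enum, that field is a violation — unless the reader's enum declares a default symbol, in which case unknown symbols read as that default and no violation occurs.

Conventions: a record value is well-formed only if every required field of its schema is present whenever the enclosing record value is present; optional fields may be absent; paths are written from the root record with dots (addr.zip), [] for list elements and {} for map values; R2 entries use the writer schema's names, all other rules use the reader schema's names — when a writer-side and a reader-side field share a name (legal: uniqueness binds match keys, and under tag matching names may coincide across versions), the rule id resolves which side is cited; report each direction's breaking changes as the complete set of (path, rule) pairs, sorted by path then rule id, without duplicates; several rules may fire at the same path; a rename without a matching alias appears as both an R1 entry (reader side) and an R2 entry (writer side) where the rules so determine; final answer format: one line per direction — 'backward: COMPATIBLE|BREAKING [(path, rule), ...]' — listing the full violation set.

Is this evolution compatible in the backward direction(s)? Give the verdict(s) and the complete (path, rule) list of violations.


backward: BREAKING [(duration, R3)]

the writer's type comes first in each Device pair
checking backward for Device: reader v2 against writer v1:
  writer required, Kind -> Kind: reader kind maps from writer kind
  writer required, Audit -> Audit: reader addr maps from writer addr
  writer optional, int32 -> float32: reader duration maps from writer duration
  codes (writer side), unknown to reader
  writer required, float64 -> float64: reader addr.price maps from writer addr.price
  writer required, bool -> bool: reader addr.enabled maps from writer addr.enabled
  rule R3 violated at duration
  backward on Device therefore BREAKING (1)
ruling out the remaining Device differences:
  enum Kind (field kind in record Device): symbol HIGH removed -> fires no rule on Device, leaving the asked answer as it is
  removed field codes from record Device -> matters only for Device's forward compatibility — outside the asked direction
  field enabled in record Audit: required changed to optional -> matters only for Device's forward compatibility — outside the asked direction


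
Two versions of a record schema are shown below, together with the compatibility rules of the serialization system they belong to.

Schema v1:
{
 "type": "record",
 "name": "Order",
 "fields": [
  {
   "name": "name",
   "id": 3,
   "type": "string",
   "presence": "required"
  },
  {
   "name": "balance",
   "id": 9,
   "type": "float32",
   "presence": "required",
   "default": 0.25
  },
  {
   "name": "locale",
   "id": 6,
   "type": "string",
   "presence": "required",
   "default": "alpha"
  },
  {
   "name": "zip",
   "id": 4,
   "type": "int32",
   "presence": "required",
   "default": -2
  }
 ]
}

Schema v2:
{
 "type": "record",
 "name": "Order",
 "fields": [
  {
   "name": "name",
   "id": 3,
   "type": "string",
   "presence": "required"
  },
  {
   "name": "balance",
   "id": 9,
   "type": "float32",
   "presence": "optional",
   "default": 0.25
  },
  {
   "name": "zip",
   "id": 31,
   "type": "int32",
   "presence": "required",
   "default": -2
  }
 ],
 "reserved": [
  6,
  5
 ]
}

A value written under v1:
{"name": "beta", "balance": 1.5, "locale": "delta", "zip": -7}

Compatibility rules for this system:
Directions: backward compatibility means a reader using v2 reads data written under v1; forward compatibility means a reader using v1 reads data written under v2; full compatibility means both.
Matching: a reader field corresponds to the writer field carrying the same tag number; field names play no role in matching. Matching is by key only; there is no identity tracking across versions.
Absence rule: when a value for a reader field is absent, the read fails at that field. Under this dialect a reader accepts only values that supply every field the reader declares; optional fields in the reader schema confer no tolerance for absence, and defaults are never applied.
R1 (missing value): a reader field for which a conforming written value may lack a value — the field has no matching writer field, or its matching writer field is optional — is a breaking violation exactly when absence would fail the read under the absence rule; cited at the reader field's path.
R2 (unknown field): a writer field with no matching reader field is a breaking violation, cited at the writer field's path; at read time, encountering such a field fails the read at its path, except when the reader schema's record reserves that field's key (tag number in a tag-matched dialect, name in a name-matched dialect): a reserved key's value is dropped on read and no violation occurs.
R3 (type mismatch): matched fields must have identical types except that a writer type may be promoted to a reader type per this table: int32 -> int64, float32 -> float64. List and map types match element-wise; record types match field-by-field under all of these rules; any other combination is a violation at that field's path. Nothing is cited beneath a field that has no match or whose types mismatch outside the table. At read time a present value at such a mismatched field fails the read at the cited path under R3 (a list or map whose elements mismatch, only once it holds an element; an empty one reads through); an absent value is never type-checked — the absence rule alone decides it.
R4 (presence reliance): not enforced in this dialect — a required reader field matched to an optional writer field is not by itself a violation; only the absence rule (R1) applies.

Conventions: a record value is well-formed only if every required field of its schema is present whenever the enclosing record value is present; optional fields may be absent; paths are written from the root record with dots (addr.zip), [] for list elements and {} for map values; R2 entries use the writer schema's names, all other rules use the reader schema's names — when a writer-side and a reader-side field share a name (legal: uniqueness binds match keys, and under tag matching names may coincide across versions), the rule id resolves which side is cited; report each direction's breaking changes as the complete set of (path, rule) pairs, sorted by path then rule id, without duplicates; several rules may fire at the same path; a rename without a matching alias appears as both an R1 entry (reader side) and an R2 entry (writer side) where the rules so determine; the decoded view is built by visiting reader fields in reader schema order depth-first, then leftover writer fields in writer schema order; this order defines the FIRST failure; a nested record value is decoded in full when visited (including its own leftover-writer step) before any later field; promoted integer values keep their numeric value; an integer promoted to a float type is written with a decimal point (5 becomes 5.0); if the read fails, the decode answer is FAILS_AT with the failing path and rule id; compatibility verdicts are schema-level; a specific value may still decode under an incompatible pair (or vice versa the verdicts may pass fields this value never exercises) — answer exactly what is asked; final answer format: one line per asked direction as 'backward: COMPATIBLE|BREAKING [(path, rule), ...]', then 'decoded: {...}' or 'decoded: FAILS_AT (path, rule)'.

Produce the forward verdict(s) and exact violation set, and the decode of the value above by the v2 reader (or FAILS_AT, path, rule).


the writer's type comes first in each Order pair
forward on Order — v1 reading data written by v2:
  writer required, string -> string: reader name maps from writer name
  writer optional, float32 -> float32: reader balance maps from writer balance
  locale has no writer counterpart
  zip has no writer counterpart
  leftover writer field: zip
  breaking: (balance, R1)
  breaking: (locale, R1)
  breaking: (zip, R1)
  breaking: (zip, R2)
  forward on Order therefore BREAKING (4)
decoding the Order value with the v2 reader:
  name := "beta"
  balance := 1.5
  read fails at zip under R1 (no fill)
  => FAILS_AT (zip, R1)

forward: BREAKING [(balance, R1), (locale, R1), (zip, R1), (zip, R2)]; decoded: FAILS_AT (zip, R1)


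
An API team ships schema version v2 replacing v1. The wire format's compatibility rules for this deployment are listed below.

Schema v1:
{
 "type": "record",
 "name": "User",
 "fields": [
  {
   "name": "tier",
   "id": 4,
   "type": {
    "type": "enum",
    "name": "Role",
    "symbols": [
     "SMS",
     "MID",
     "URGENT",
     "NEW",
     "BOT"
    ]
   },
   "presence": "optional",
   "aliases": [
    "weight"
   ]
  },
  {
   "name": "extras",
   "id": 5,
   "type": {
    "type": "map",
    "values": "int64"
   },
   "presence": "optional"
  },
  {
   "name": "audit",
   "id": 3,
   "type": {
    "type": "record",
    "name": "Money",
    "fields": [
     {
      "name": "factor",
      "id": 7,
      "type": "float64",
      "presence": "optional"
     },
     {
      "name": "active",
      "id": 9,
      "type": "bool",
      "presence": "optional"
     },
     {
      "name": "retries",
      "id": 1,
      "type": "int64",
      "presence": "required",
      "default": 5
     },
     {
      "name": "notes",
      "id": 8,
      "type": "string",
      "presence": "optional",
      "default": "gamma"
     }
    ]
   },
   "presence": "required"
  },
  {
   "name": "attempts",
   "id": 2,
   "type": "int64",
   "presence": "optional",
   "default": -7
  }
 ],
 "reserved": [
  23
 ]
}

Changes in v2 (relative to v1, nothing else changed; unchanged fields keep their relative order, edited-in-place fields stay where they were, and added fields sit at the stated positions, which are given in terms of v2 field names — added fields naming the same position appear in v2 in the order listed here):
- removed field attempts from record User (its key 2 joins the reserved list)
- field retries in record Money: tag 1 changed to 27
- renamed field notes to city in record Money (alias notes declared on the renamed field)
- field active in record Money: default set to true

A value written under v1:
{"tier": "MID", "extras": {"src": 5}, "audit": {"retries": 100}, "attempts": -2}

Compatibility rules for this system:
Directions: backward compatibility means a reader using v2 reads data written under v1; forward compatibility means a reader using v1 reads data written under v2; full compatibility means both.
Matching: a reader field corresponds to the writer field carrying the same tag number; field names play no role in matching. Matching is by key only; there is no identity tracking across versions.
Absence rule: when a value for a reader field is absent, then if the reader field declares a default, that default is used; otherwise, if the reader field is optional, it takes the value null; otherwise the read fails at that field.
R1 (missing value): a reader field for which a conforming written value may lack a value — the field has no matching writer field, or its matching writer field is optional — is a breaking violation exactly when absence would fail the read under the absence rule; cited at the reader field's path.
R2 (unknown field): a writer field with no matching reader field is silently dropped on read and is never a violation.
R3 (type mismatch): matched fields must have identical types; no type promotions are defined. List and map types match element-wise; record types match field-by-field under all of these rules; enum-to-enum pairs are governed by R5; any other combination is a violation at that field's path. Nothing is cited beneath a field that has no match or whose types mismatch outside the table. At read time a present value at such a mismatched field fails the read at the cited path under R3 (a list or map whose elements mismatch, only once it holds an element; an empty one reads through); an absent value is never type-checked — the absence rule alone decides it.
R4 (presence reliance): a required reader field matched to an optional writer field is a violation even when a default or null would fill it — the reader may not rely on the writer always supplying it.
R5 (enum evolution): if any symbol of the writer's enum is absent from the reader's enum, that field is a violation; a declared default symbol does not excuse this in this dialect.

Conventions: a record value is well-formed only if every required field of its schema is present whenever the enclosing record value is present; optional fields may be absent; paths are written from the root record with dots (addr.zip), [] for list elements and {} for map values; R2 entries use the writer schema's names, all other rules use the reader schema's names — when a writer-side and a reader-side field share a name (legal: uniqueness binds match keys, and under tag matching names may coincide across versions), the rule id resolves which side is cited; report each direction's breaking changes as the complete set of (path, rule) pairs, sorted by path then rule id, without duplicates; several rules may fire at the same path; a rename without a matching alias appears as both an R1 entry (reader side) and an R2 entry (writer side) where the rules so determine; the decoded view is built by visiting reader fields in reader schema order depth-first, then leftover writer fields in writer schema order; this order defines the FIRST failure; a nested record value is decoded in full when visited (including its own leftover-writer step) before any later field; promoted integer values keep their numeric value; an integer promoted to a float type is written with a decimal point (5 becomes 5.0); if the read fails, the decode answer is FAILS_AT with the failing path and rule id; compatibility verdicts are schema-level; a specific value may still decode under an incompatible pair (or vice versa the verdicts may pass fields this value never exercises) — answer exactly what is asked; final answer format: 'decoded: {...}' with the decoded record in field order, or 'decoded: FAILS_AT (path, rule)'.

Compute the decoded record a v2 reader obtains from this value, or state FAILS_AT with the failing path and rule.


in User below, arrows point writer -> reader
decode (reader v2):
  tier := "MID"
  extras := {"src": 5}
  audit.factor := null (absent, optional -> null)
  audit.active := true (absent -> default)
  audit.retries := 5 (absent -> default)
  audit.city := "gamma" (absent -> default)
  writer audit.retries: unknown -> dropped
  writer attempts: unknown -> dropped
  => decoded: {"tier": "MID", "extras": {"src": 5}, "audit": {"factor": null, "active": true, "retries": 5, "city": "gamma"}}

decoded: {"tier": "MID", "extras": {"src": 5}, "audit": {"factor": null, "active": true, "retries": 5, "city": "gamma"}}


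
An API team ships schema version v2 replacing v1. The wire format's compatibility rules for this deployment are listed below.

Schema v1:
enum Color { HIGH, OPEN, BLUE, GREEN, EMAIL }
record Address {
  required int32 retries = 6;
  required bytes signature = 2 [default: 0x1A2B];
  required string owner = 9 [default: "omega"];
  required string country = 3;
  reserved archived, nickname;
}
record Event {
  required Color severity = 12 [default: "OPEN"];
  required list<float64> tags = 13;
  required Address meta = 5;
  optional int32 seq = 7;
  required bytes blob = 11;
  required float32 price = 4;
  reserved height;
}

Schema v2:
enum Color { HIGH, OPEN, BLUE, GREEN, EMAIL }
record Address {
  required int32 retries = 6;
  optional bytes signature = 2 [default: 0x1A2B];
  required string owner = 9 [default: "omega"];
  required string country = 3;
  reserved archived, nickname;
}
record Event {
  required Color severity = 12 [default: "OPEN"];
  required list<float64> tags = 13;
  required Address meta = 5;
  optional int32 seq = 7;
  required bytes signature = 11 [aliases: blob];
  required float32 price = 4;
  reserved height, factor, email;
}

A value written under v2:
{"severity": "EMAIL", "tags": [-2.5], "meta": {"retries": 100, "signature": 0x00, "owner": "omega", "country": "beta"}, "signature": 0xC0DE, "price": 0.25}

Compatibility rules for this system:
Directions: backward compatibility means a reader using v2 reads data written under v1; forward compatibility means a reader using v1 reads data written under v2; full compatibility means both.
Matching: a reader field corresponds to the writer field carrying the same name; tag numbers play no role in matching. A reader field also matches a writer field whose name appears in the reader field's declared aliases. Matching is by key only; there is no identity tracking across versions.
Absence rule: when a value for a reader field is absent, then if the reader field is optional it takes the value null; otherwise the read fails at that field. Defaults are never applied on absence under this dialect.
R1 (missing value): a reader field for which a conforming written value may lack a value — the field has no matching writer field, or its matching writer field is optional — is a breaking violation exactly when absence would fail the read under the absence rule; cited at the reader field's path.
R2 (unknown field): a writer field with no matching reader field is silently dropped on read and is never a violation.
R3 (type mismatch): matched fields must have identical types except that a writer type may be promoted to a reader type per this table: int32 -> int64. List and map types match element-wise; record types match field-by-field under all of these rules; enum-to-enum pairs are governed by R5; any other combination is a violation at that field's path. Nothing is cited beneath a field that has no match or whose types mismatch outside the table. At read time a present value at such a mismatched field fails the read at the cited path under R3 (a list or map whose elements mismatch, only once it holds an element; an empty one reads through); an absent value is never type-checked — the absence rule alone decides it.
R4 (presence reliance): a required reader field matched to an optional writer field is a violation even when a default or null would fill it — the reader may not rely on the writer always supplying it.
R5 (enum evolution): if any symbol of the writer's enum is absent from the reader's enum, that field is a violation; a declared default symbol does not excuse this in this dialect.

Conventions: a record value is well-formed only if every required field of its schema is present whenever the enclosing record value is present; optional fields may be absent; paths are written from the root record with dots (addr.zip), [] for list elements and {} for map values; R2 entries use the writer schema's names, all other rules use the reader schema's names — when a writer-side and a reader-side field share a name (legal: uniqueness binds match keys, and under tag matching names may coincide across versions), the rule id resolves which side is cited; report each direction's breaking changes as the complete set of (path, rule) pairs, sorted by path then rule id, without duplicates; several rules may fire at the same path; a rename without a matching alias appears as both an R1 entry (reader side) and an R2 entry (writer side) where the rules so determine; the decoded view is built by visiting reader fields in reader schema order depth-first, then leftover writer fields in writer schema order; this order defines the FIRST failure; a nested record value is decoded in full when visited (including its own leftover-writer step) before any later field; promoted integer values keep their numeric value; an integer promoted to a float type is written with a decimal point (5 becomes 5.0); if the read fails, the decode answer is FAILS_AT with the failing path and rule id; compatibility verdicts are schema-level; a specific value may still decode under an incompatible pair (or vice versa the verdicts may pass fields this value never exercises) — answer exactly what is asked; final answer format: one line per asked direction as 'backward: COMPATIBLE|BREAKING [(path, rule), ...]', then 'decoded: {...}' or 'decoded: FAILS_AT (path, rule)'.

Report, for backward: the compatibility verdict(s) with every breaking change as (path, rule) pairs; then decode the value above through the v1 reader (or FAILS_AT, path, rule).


arrows below run writer -> reader for Event
backward on Event — v2 reading data written by v1:
  writer required, Color -> Color: reader severity maps from writer severity
  writer required, list<float64> -> list<float64>: reader tags maps from writer tags
  writer required, Address -> Address: reader meta maps from writer meta
  writer optional, int32 -> int32: reader seq maps from writer seq
  writer required, bytes -> bytes: reader signature maps from writer blob
  writer required, float32 -> float32: reader price maps from writer price
  writer required, int32 -> int32: reader meta.retries maps from writer meta.retries
  writer required, bytes -> bytes: reader meta.signature maps from writer meta.signature
  writer required, string -> string: reader meta.owner maps from writer meta.owner
  writer required, string -> string: reader meta.country maps from writer meta.country
  => backward verdict for Event: COMPATIBLE, no violations
decoding the Event value with the v1 reader:
  severity := "EMAIL"
  tags := [-2.5]
  meta.retries := 100
  meta.signature := 0x00
  meta.owner := "omega"
  meta.country := "beta"
  seq := null (absent, optional -> null)
  read fails at blob under R1 (no fill)
  => FAILS_AT (blob, R1)
checking off the Event differences that do not matter here:
  field signature in record Address: required changed to optional -> fires only in the forward direction of Event, which is not asked here

backward: COMPATIBLE []; decoded: FAILS_AT (blob, R1)


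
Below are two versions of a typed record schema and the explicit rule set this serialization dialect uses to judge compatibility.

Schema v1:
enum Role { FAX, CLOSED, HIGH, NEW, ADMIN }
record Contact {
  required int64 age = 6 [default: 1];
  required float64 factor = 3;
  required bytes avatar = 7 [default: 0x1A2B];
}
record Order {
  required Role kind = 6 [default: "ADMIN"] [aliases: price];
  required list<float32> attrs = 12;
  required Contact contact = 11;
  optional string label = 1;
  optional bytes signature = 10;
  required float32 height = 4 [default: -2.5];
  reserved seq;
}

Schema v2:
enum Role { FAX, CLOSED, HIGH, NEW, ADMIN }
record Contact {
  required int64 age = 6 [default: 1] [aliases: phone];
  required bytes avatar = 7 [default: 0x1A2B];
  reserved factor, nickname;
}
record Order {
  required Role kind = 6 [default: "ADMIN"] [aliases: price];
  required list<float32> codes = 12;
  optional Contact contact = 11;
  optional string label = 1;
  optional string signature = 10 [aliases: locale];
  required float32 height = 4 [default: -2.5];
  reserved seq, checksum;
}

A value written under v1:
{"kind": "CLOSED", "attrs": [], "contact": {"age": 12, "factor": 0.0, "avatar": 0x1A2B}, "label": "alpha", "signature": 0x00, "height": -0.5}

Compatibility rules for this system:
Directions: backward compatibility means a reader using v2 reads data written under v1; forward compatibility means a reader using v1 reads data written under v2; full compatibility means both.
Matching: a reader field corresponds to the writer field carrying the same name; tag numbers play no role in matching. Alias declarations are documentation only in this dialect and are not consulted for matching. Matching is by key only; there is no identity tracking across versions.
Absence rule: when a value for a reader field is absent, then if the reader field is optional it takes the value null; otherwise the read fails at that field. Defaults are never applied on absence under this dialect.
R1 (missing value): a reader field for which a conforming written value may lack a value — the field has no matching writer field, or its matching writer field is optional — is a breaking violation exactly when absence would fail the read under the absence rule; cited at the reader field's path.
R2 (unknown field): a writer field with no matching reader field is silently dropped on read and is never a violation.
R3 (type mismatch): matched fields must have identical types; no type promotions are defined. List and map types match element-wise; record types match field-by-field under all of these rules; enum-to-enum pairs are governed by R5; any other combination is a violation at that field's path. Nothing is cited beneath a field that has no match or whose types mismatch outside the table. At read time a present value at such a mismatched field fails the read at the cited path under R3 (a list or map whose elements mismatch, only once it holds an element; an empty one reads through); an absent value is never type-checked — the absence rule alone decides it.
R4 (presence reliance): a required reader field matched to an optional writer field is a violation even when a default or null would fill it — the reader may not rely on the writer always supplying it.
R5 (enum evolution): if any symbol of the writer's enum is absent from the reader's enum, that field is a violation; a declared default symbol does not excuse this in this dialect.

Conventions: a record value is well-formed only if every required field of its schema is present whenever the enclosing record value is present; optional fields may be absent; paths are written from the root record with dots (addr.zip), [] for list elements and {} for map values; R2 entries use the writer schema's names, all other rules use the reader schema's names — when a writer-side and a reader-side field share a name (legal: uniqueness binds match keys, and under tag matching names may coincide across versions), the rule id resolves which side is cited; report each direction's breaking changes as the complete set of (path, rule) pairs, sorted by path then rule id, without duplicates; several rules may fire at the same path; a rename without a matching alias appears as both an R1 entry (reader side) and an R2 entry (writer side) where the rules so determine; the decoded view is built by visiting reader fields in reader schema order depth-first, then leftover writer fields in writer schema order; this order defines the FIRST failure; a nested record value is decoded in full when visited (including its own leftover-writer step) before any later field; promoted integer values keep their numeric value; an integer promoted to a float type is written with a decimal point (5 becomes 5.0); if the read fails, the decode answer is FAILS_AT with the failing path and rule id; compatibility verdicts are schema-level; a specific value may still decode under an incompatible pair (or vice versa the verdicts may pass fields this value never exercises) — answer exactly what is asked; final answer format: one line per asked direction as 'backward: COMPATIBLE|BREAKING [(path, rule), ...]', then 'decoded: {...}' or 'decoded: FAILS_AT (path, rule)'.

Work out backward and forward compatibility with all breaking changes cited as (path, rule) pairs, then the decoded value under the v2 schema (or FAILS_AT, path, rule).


backward: BREAKING [(codes, R1), (signature, R3)]; forward: BREAKING [(attrs, R1), (contact, R1), (contact, R4), (contact.factor, R1), (signature, R3)]; decoded: FAILS_AT (codes, R1)

the writer's type comes first in each Order pair
backward analysis of Order with v2 as reader and v1 as writer:
  kind: Role -> Role, writer required; from kind
  no writer field matches reader codes
  contact: Contact -> Contact, writer required; from contact
  label: string -> string, writer optional; from label
  signature: bytes -> string, writer optional; from signature
  height: float32 -> float32, writer required; from height
  writer attrs: unknown to reader
  contact.age: int64 -> int64, writer required; from contact.age
  contact.avatar: bytes -> bytes, writer required; from contact.avatar
  writer contact.factor: unknown to reader
  breaking: (codes, R1)
  breaking: (signature, R3)
  => backward verdict for Order: BREAKING, 2 violation(s)
forward analysis of Order with v1 as reader and v2 as writer:
  kind: Role -> Role, writer required; from kind
  no writer field matches reader attrs
  contact: Contact -> Contact, writer optional; from contact
  label: string -> string, writer optional; from label
  signature: string -> bytes, writer optional; from signature
  height: float32 -> float32, writer required; from height
  writer codes: unknown to reader
  contact.age: int64 -> int64, writer required; from contact.age
  no writer field matches reader contact.factor
  contact.avatar: bytes -> bytes, writer required; from contact.avatar
  breaking: (attrs, R1)
  breaking: (contact, R1)
  breaking: (contact, R4)
  breaking: (contact.factor, R1)
  breaking: (signature, R3)
  => forward verdict for Order: BREAKING, 5 violation(s)
decode (reader v2):
  kind := "CLOSED"
  read fails at codes under R1 (no fill)
  => FAILS_AT (codes, R1)
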